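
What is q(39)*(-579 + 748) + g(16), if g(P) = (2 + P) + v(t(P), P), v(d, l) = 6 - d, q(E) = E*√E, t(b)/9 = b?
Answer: -120 + 6591*√39 ≈ 41041.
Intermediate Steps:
t(b) = 9*b
q(E) = E^(3/2)
g(P) = 8 - 8*P (g(P) = (2 + P) + (6 - 9*P) = 8 - 8*P)
q(39)*(-579 + 748) + g(16) = 39^(3/2)*(-579 + 748) + (8 - 8*16) = (39*√39)*169 + (8 - 128) = 6591*√39 - 120 = -120 + 6591*√39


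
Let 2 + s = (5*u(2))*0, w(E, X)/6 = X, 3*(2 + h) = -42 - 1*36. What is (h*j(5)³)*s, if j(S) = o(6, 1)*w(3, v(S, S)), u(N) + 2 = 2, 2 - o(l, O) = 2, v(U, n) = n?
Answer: 0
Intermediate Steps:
h = -28 (h = -2 + (-42 - 1*36)/3 = -2 + (-42 - 36)/3 = -2 + (⅓)*(-78) = -2 - 26 = -28)
o(l, O) = 0 (o(l, O) = 2 - 1*2 = 2 - 2 = 0)
u(N) = 0 (u(N) = -2 + 2 = 0)
w(E, X) = 6*X
s = -2 (s = -2 + (5*0)*0 = -2 + 0*0 = -2 + 0 = -2)
j(S) = 0 (j(S) = 0*(6*S) = 0)
(h*j(5)³)*s = -28*0³*(-2) = -28*0*(-2) = 0*(-2) = 0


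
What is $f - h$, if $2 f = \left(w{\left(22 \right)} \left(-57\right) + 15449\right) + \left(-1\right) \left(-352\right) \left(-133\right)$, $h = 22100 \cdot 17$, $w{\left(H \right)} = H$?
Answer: $- \frac{784021}{2} \approx -3.9201 \cdot 10^{5}$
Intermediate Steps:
$h = 375700$
$f = - \frac{32621}{2}$ ($f = \frac{\left(22 \left(-57\right) + 15449\right) + \left(-1\right) \left(-352\right) \left(-133\right)}{2} = \frac{\left(-1254 + 15449\right) + 352 \left(-133\right)}{2} = \frac{14195 - 46816}{2} = \frac{1}{2} \left(-32621\right) = - \frac{32621}{2} \approx -16311.0$)
$f - h = - \frac{32621}{2} - 375700 = - \frac{784021}{2}$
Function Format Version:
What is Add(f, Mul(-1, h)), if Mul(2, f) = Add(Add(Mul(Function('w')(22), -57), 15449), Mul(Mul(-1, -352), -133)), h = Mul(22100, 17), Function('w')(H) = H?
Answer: Rational(-784021, 2) ≈ -3.9201e+5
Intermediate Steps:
h = 375700
f = Rational(-32621, 2) (f = Mul(Rational(1, 2), Add(Add(Mul(22, -57), 15449), Mul(Mul(-1, -352), -133))) = Mul(Rational(1, 2), Add(Add(-1254, 15449), Mul(352, -133))) = Mul(Rational(1, 2), Add(14195, -46816)) = Mul(Rational(1, 2), -32621) = Rational(-32621, 2) ≈ -16311.)
Add(f, Mul(-1, h)) = Add(Rational(-32621, 2), Mul(-1, 375700)) = Add(Rational(-32621, 2), -375700) = Rational(-784021, 2)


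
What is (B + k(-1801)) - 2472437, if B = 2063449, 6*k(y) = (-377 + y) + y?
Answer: -2457907/6 ≈ -4.0965e+5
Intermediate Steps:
k(y) = -377/6 + y/3 (k(y) = ((-377 + y) + y)/6 = (-377 + 2*y)/6 = -377/6 + y/3)
(B + k(-1801)) - 2472437 = (2063449 + (-377/6 + (⅓)*(-1801))) - 2472437 = (2063449 + (-377/6 - 1801/3)) - 2472437 = (2063449 - 3979/6) - 2472437 = 12376715/6 - 2472437 = -2457907/6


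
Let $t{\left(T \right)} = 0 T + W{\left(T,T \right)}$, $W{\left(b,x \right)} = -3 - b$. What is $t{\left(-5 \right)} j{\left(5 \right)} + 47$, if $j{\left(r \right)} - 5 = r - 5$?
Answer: $57$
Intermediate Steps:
$t{\left(T \right)} = -3 - T$ ($t{\left(T \right)} = 0 T - \left(3 + T\right) = 0 - \left(3 + T\right) = -3 - T$)
$j{\left(r \right)} = r$ ($j{\left(r \right)} = 5 + \left(r - 5\right) = 5 + \left(-5 + r\right) = r$)
$t{\left(-5 \right)} j{\left(5 \right)} + 47 = \left(-3 - -5\right) 5 + 47 = \left(-3 + 5\right) 5 + 47 = 2 \cdot 5 + 47 = 10 + 47 = 57$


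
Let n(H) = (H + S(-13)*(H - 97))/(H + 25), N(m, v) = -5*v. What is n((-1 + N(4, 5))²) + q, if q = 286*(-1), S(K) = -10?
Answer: -205600/701 ≈ -293.30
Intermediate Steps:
q = -286
n(H) = (970 - 9*H)/(25 + H) (n(H) = (H - 10*(H - 97))/(H + 25) = (H - 10*(-97 + H))/(25 + H) = (H + (970 - 10*H))/(25 + H) = (970 - 9*H)/(25 + H))
n((-1 + N(4, 5))²) + q = (970 - 9*(-1 - 5*5)²)/(25 + (-1 - 5*5)²) - 286 = (970 - 9*(-1 - 25)²)/(25 + (-1 - 25)²) - 286 = (970 - 9*(-26)²)/(25 + (-26)²) - 286 = (970 - 9*676)/(25 + 676) - 286 = (970 - 6084)/701 - 286 = (1/701)*(-5114) - 286 = -5114/701 - 286 = -205600/701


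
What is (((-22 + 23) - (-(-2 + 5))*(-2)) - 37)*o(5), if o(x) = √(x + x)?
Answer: -42*√10 ≈ -132.82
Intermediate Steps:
o(x) = √2*√x (o(x) = √(2*x) = √2*√x)
(((-22 + 23) - (-(-2 + 5))*(-2)) - 37)*o(5) = (((-22 + 23) - (-(-2 + 5))*(-2)) - 37)*(√2*√5) = ((1 - (-1*3)*(-2)) - 37)*√10 = ((1 - (-3)*(-2)) - 37)*√10 = ((1 - 1*6) - 37)*√10 = ((1 - 6) - 37)*√10 = (-5 - 37)*√10 = -42*√10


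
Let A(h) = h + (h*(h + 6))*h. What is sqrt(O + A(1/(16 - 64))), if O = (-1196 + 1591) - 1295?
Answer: I*sqrt(298604451)/576 ≈ 30.0*I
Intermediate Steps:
A(h) = h + h**2*(6 + h) (A(h) = h + (h*(6 + h))*h = h + h**2*(6 + h))
O = -900 (O = 395 - 1295 = -900)
sqrt(O + A(1/(16 - 64))) = sqrt(-900 + (1 + (1/(16 - 64))**2 + 6/(16 - 64))/(16 - 64)) = sqrt(-900 + (1 + (1/(-48))**2 + 6/(-48))/(-48)) = sqrt(-900 - (1 + (-1/48)**2 + 6*(-1/48))/48) = sqrt(-900 - (1 + 1/2304 - 1/8)/48) = sqrt(-900 - 1/48*2017/2304) = sqrt(-900 - 2017/110592) = sqrt(-99534817/110592) = I*sqrt(298604451)/576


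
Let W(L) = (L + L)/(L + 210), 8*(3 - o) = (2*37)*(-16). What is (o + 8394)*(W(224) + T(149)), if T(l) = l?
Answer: 39742795/31 ≈ 1.2820e+6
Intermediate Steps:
o = 151 (o = 3 - 2*37*(-16)/8 = 3 - 37*(-16)/4 = 3 - 1/8*(-1184) = 3 + 148 = 151)
W(L) = 2*L/(210 + L) (W(L) = (2*L)/(210 + L) = 2*L/(210 + L))
(o + 8394)*(W(224) + T(149)) = (151 + 8394)*(2*224/(210 + 224) + 149) = 8545*(2*224/434 + 149) = 8545*(2*224*(1/434) + 149) = 8545*(32/31 + 149) = 8545*(4651/31) = 39742795/31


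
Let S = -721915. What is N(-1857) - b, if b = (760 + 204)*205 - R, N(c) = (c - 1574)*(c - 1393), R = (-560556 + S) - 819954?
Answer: 8850705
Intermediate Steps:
R = -2102425 (R = (-560556 - 721915) - 819954 = -1282471 - 819954 = -2102425)
N(c) = (-1574 + c)*(-1393 + c)
b = 2300045 (b = (760 + 204)*205 - 1*(-2102425) = 964*205 + 2102425 = 197620 + 2102425 = 2300045)
N(-1857) - b = (2192582 + (-1857)² - 2967*(-1857)) - 1*2300045 = (2192582 + 3448449 + 5509719) - 2300045 = 11150750 - 2300045 = 8850705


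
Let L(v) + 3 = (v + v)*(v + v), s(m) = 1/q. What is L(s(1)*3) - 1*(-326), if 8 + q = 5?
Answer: 327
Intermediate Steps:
q = -3 (q = -8 + 5 = -3)
s(m) = -⅓ (s(m) = 1/(-3) = 1*(-⅓) = -⅓)
L(v) = -3 + 4*v² (L(v) = -3 + (v + v)*(v + v) = -3 + (2*v)*(2*v) = -3 + 4*v²)
L(s(1)*3) - 1*(-326) = (-3 + 4*(-⅓*3)²) - 1*(-326) = (-3 + 4*(-1)²) + 326 = (-3 + 4*1) + 326 = (-3 + 4) + 326 = 1 + 326 = 327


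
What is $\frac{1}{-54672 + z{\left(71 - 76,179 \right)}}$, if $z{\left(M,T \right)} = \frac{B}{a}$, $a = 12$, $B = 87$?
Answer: $- \frac{4}{218659} \approx -1.8293 \cdot 10^{-5}$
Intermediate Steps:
$z{\left(M,T \right)} = \frac{29}{4}$ ($z{\left(M,T \right)} = \frac{87}{12} = 87 \cdot \frac{1}{12} = \frac{29}{4}$)
$\frac{1}{-54672 + z{\left(71 - 76,179 \right)}} = \frac{1}{-54672 + \frac{29}{4}} = \frac{1}{- \frac{218659}{4}} = - \frac{4}{218659}$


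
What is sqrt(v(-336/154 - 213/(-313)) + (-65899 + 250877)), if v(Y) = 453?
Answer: sqrt(185431) ≈ 430.62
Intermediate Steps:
sqrt(v(-336/154 - 213/(-313)) + (-65899 + 250877)) = sqrt(453 + (-65899 + 250877)) = sqrt(453 + 184978) = sqrt(185431)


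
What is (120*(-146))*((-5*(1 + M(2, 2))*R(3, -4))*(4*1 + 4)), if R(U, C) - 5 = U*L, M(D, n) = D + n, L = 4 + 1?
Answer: 70080000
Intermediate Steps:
L = 5
R(U, C) = 5 + 5*U (R(U, C) = 5 + U*5 = 5 + 5*U)
(120*(-146))*((-5*(1 + M(2, 2))*R(3, -4))*(4*1 + 4)) = (120*(-146))*((-5*(1 + (2 + 2))*(5 + 5*3))*(4*1 + 4)) = -17520*(-5*(1 + 4)*(5 + 15))*(4 + 4) = -17520*(-25*20)*8 = -17520*(-5*100)*8 = -(-8760000)*8 = -17520*(-4000) = 70080000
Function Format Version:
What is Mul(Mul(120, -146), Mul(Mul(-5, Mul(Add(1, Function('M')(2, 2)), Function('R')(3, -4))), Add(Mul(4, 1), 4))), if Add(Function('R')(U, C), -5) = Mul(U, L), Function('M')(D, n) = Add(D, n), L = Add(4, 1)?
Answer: 70080000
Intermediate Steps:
L = 5
Function('R')(U, C) = Add(5, Mul(5, U)) (Function('R')(U, C) = Add(5, Mul(U, 5)) = Add(5, Mul(5, U)))
Mul(Mul(120, -146), Mul(Mul(-5, Mul(Add(1, Function('M')(2, 2)), Function('R')(3, -4))), Add(Mul(4, 1), 4))) = Mul(Mul(120, -146), Mul(Mul(-5, Mul(Add(1, Add(2, 2)), Add(5, Mul(5, 3)))), Add(Mul(4, 1), 4))) = Mul(-17520, Mul(Mul(-5, Mul(Add(1, 4), Add(5, 15))), Add(4, 4))) = Mul(-17520, Mul(Mul(-5, Mul(5, 20)), 8)) = Mul(-17520, Mul(Mul(-5, 100), 8)) = Mul(-17520, Mul(-500, 8)) = Mul(-17520, -4000) = 70080000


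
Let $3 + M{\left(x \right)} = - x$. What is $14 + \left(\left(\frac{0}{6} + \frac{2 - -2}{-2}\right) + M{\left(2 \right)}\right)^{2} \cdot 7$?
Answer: $357$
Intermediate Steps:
$M{\left(x \right)} = -3 - x$
$14 + \left(\left(\frac{0}{6} + \frac{2 - -2}{-2}\right) + M{\left(2 \right)}\right)^{2} \cdot 7 = 14 + \left(\left(\frac{0}{6} + \frac{2 - -2}{-2}\right) - 5\right)^{2} \cdot 7 = 14 + \left(\left(0 \cdot \frac{1}{6} + \left(2 + 2\right) \left(- \frac{1}{2}\right)\right) - 5\right)^{2} \cdot 7 = 14 + \left(\left(0 + 4 \left(- \frac{1}{2}\right)\right) - 5\right)^{2} \cdot 7 = 14 + \left(\left(0 - 2\right) - 5\right)^{2} \cdot 7 = 14 + \left(-2 - 5\right)^{2} \cdot 7 = 14 + \left(-7\right)^{2} \cdot 7 = 14 + 49 \cdot 7 = 14 + 343 = 357$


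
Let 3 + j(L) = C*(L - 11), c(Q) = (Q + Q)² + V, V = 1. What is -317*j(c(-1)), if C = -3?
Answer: -4755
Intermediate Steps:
c(Q) = 1 + 4*Q² (c(Q) = (Q + Q)² + 1 = (2*Q)² + 1 = 4*Q² + 1 = 1 + 4*Q²)
j(L) = 30 - 3*L (j(L) = -3 - 3*(L - 11) = -3 - 3*(-11 + L) = -3 + (33 - 3*L) = 30 - 3*L)
-317*j(c(-1)) = -317*(30 - 3*(1 + 4*(-1)²)) = -317*(30 - 3*(1 + 4*1)) = -317*(30 - 3*(1 + 4)) = -317*(30 - 3*5) = -317*(30 - 15) = -317*15 = -4755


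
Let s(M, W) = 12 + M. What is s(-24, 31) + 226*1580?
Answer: 357068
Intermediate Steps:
s(-24, 31) + 226*1580 = (12 - 24) + 226*1580 = -12 + 357080 = 357068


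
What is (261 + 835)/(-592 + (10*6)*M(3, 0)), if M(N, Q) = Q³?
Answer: -137/74 ≈ -1.8514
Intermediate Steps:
(261 + 835)/(-592 + (10*6)*M(3, 0)) = (261 + 835)/(-592 + (10*6)*0³) = 1096/(-592 + 60*0) = 1096/(-592 + 0) = 1096/(-592) = 1096*(-1/592) = -137/74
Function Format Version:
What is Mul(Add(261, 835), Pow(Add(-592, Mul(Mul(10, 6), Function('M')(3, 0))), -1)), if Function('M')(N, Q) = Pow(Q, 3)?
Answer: Rational(-137, 74) ≈ -1.8514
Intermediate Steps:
Mul(Add(261, 835), Pow(Add(-592, Mul(Mul(10, 6), Function('M')(3, 0))), -1)) = Mul(Add(261, 835), Pow(Add(-592, Mul(Mul(10, 6), Pow(0, 3))), -1)) = Mul(1096, Pow(Add(-592, Mul(60, 0)), -1)) = Mul(1096, Pow(Add(-592, 0), -1)) = Mul(1096, Pow(-592, -1)) = Mul(1096, Rational(-1, 592)) = Rational(-137, 74)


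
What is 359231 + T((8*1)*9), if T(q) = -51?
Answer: 359180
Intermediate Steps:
359231 + T((8*1)*9) = 359231 - 51 = 359180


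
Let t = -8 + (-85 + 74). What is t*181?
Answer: -3439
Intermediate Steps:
t = -19 (t = -8 - 11 = -19)
t*181 = -19*181 = -3439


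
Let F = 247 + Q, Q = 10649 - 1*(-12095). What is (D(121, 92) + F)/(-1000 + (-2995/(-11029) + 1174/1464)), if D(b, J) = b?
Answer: -186588445536/8064561637 ≈ -23.137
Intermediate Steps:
Q = 22744 (Q = 10649 + 12095 = 22744)
F = 22991 (F = 247 + 22744 = 22991)
(D(121, 92) + F)/(-1000 + (-2995/(-11029) + 1174/1464)) = (121 + 22991)/(-1000 + (-2995/(-11029) + 1174/1464)) = 23112/(-1000 + (-2995*(-1/11029) + 1174*(1/1464))) = 23112/(-1000 + (2995/11029 + 587/732)) = 23112/(-1000 + 8666363/8073228) = 23112/(-8064561637/8073228) = 23112*(-8073228/8064561637) = -186588445536/8064561637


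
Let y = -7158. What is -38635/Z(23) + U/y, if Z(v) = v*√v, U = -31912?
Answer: 15956/3579 - 38635*√23/529 ≈ -345.80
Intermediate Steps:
Z(v) = v^(3/2)
-38635/Z(23) + U/y = -38635*√23/529 - 31912/(-7158) = -38635*√23/529 - 31912*(-1/7158) = -38635*√23/529 + 15956/3579 = 15956/3579 - 38635*√23/529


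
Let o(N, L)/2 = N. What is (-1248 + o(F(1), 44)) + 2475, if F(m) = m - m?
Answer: 1227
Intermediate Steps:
F(m) = 0
o(N, L) = 2*N
(-1248 + o(F(1), 44)) + 2475 = (-1248 + 2*0) + 2475 = (-1248 + 0) + 2475 = -1248 + 2475 = 1227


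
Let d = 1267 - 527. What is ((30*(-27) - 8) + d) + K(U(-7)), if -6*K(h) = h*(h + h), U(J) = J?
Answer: -283/3 ≈ -94.333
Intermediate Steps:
d = 740
K(h) = -h²/3 (K(h) = -h*(h + h)/6 = -h*2*h/6 = -h²/3)
((30*(-27) - 8) + d) + K(U(-7)) = ((30*(-27) - 8) + 740) - ⅓*(-7)² = ((-810 - 8) + 740) - ⅓*49 = (-818 + 740) - 49/3 = -78 - 49/3 = -283/3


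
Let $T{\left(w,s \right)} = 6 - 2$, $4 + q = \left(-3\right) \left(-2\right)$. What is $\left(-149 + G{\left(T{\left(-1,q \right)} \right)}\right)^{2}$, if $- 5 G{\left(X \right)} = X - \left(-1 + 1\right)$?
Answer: $\frac{561001}{25} \approx 22440.0$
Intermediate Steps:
$q = 2$ ($q = -4 - -6 = -4 + 6 = 2$)
$T{\left(w,s \right)} = 4$ ($T{\left(w,s \right)} = 6 - 2 = 4$)
$G{\left(X \right)} = - \frac{X}{5}$ ($G{\left(X \right)} = - \frac{X - \left(-1 + 1\right)}{5} = - \frac{X - 0}{5} = - \frac{X + 0}{5} = - \frac{X}{5}$)
$\left(-149 + G{\left(T{\left(-1,q \right)} \right)}\right)^{2} = \left(-149 - \frac{4}{5}\right)^{2} = \left(- \frac{749}{5}\right)^{2} = \frac{561001}{25}$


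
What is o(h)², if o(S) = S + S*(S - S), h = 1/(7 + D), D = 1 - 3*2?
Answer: ¼ ≈ 0.25000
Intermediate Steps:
D = -5 (D = 1 - 6 = -5)
h = ½ (h = 1/(7 - 5) = 1/2 = ½ ≈ 0.50000)
o(S) = S (o(S) = S + S*0 = S + 0 = S)
o(h)² = (½)² = ¼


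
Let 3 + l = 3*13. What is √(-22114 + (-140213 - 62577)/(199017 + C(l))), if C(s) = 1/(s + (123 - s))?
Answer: I*√3312973284269469634/12239546 ≈ 148.71*I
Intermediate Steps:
l = 36 (l = -3 + 3*13 = -3 + 39 = 36)
C(s) = 1/123
√(-22114 + (-140213 - 62577)/(199017 + C(l))) = √(-22114 + (-140213 - 62577)/(199017 + 1/123)) = √(-22114 - 202790/24479092/123) = √(-22114 - 202790*123/24479092) = √(-22114 - 12471585/12239546) = √(-270677791829/12239546) = I*√3312973284269469634/12239546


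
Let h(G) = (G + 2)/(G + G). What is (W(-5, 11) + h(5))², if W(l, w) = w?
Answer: 13689/100 ≈ 136.89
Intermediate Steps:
h(G) = (2 + G)/(2*G) (h(G) = (2 + G)/((2*G)) = (2 + G)*(1/(2*G)) = (2 + G)/(2*G))
(W(-5, 11) + h(5))² = (11 + (½)*(2 + 5)/5)² = (11 + (½)*(⅕)*7)² = (11 + 7/10)² = (117/10)² = 13689/100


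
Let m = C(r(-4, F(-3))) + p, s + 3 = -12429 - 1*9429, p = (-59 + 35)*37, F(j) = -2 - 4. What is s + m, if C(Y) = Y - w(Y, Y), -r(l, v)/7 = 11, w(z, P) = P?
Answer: -22749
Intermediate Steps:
F(j) = -6
p = -888 (p = -24*37 = -888)
r(l, v) = -77 (r(l, v) = -7*11 = -77)
C(Y) = 0 (C(Y) = Y - Y = 0)
s = -21861 (s = -3 + (-12429 - 1*9429) = -3 + (-12429 - 9429) = -3 - 21858 = -21861)
m = -888 (m = 0 - 888 = -888)
s + m = -21861 - 888 = -22749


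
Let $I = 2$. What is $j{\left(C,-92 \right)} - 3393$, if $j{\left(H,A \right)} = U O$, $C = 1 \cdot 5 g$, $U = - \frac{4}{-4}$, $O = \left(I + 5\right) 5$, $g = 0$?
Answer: $-3358$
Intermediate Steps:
$O = 35$ ($O = \left(2 + 5\right) 5 = 7 \cdot 5 = 35$)
$U = 1$ ($U = \left(-4\right) \left(- \frac{1}{4}\right) = 1$)
$C = 0$ ($C = 1 \cdot 5 \cdot 0 = 5 \cdot 0 = 0$)
$j{\left(H,A \right)} = 35$ ($j{\left(H,A \right)} = 1 \cdot 35 = 35$)
$j{\left(C,-92 \right)} - 3393 = 35 - 3393 = -3358$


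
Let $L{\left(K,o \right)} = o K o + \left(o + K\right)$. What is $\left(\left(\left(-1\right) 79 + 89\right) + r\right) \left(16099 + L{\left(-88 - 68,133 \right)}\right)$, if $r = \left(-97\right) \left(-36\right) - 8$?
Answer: $-9585467552$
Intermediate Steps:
$r = 3484$ ($r = 3492 - 8 = 3484$)
$L{\left(K,o \right)} = K + o + K o^{2}$ ($L{\left(K,o \right)} = K o o + \left(K + o\right) = K o^{2} + \left(K + o\right) = K + o + K o^{2}$)
$\left(\left(\left(-1\right) 79 + 89\right) + r\right) \left(16099 + L{\left(-88 - 68,133 \right)}\right) = \left(\left(\left(-1\right) 79 + 89\right) + 3484\right) \left(16099 + \left(\left(-88 - 68\right) + 133 + \left(-88 - 68\right) 133^{2}\right)\right) = \left(\left(-79 + 89\right) + 3484\right) \left(16099 + \left(\left(-88 - 68\right) + 133 + \left(-88 - 68\right) 17689\right)\right) = \left(10 + 3484\right) \left(16099 - 2759507\right) = 3494 \left(16099 - 2759507\right) = 3494 \left(-2743408\right) = -9585467552$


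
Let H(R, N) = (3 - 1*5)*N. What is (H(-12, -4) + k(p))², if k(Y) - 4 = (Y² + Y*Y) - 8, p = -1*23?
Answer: 1127844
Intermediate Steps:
H(R, N) = -2*N (H(R, N) = (3 - 5)*N = -2*N)
p = -23
k(Y) = -4 + 2*Y² (k(Y) = 4 + ((Y² + Y*Y) - 8) = 4 + ((Y² + Y²) - 8) = 4 + (2*Y² - 8) = 4 + (-8 + 2*Y²) = -4 + 2*Y²)
(H(-12, -4) + k(p))² = (-2*(-4) + (-4 + 2*(-23)²))² = (8 + (-4 + 2*529))² = (8 + (-4 + 1058))² = (8 + 1054)² = 1062² = 1127844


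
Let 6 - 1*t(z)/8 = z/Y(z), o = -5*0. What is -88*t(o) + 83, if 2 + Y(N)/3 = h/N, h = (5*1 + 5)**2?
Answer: -4141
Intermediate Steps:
o = 0
h = 100 (h = (5 + 5)**2 = 10**2 = 100)
Y(N) = -6 + 300/N (Y(N) = -6 + 3*(100/N) = -6 + 300/N)
t(z) = 48 - 8*z/(-6 + 300/z)
-88*t(o) + 83 = -352*(-1800 + 0**2 + 36*0)/(3*(-50 + 0)) + 83 = -352*(-1800 + 0 + 0)/(3*(-50)) + 83 = -352*(-1)*(-1800)/(3*50) + 83 = -88*48 + 83 = -4224 + 83 = -4141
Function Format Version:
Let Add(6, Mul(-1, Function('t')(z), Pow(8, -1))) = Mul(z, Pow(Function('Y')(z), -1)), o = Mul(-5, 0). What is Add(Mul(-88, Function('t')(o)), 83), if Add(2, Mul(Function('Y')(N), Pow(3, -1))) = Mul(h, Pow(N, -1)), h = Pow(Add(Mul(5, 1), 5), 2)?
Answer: -4141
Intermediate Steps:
o = 0
h = 100 (h = Pow(Add(5, 5), 2) = Pow(10, 2) = 100)
Function('Y')(N) = Add(-6, Mul(300, Pow(N, -1))) (Function('Y')(N) = Add(-6, Mul(3, Mul(100, Pow(N, -1)))) = Add(-6, Mul(300, Pow(N, -1))))
Function('t')(z) = Add(48, Mul(-8, z, Pow(Add(-6, Mul(300, Pow(z, -1))), -1))) (Function('t')(z) = Add(48, Mul(-8, Mul(z, Pow(Add(-6, Mul(300, Pow(z, -1))), -1)))) = Add(48, Mul(-8, z, Pow(Add(-6, Mul(300, Pow(z, -1))), -1))))
Add(Mul(-88, Function('t')(o)), 83) = Add(Mul(-88, Mul(Rational(4, 3), Pow(Add(-50, 0), -1), Add(-1800, Pow(0, 2), Mul(36, 0)))), 83) = Add(Mul(-88, Mul(Rational(4, 3), Pow(-50, -1), Add(-1800, 0, 0))), 83) = Add(Mul(-88, Mul(Rational(4, 3), Rational(-1, 50), -1800)), 83) = Add(Mul(-88, 48), 83) = Add(-4224, 83) = -4141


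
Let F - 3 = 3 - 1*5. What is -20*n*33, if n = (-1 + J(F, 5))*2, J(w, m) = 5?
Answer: -5280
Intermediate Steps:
F = 1 (F = 3 + (3 - 1*5) = 3 + (3 - 5) = 3 - 2 = 1)
n = 8 (n = (-1 + 5)*2 = 4*2 = 8)
-20*n*33 = -20*8*33 = -160*33 = -5280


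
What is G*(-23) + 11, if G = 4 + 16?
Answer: -449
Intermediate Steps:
G = 20
G*(-23) + 11 = 20*(-23) + 11 = -460 + 11 = -449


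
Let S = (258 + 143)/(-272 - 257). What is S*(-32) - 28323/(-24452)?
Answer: 328750931/12935108 ≈ 25.415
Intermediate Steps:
S = -401/529 (S = 401/(-529) = 401*(-1/529) = -401/529 ≈ -0.75803)
S*(-32) - 28323/(-24452) = -401/529*(-32) - 28323/(-24452) = 12832/529 - 28323*(-1)/24452 = 12832/529 - 1*(-28323/24452) = 12832/529 + 28323/24452 = 328750931/12935108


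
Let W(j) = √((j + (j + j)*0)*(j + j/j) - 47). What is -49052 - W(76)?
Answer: -49052 - 3*√645 ≈ -49128.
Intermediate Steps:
W(j) = √(-47 + j*(1 + j)) (W(j) = √((j + (2*j)*0)*(j + 1) - 47) = √((j + 0)*(1 + j) - 47) = √(j*(1 + j) - 47) = √(-47 + j*(1 + j)))
-49052 - W(76) = -49052 - √(-47 + 76 + 76²) = -49052 - √(-47 + 76 + 5776) = -49052 - √5805 = -49052 - 3*√645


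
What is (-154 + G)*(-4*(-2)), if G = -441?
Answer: -4760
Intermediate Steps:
(-154 + G)*(-4*(-2)) = (-154 - 441)*(-4*(-2)) = -595*8 = -4760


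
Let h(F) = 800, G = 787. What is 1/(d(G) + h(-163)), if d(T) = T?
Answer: 1/1587 ≈ 0.00063012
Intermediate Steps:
1/(d(G) + h(-163)) = 1/(787 + 800) = 1/1587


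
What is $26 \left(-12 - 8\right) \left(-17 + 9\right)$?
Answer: $4160$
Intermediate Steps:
$26 \left(-12 - 8\right) \left(-17 + 9\right) = 26 \left(-12 - 8\right) \left(-8\right) = 26 \left(\left(-20\right) \left(-8\right)\right) = 26 \cdot 160 = 4160$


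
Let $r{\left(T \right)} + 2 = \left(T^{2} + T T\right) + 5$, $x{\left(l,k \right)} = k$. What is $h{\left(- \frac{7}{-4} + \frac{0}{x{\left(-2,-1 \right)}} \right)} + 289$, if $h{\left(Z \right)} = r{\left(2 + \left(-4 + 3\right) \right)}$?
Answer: $294$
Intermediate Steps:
$r{\left(T \right)} = 3 + 2 T^{2}$ ($r{\left(T \right)} = -2 + \left(\left(T^{2} + T T\right) + 5\right) = -2 + \left(\left(T^{2} + T^{2}\right) + 5\right) = -2 + \left(2 T^{2} + 5\right) = -2 + \left(5 + 2 T^{2}\right) = 3 + 2 T^{2}$)
$h{\left(Z \right)} = 5$ ($h{\left(Z \right)} = 3 + 2 \left(2 + \left(-4 + 3\right)\right)^{2} = 3 + 2 \left(2 - 1\right)^{2} = 3 + 2 \cdot 1^{2} = 3 + 2 \cdot 1 = 3 + 2 = 5$)
$h{\left(- \frac{7}{-4} + \frac{0}{x{\left(-2,-1 \right)}} \right)} + 289 = 5 + 289 = 294$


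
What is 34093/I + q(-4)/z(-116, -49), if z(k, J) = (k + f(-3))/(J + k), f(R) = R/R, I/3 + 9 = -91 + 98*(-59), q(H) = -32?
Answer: -19418315/405858 ≈ -47.845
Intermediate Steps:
I = -17646 (I = -27 + 3*(-91 + 98*(-59)) = -27 + 3*(-91 - 5782) = -27 + 3*(-5873) = -27 - 17619 = -17646)
f(R) = 1
z(k, J) = (1 + k)/(J + k) (z(k, J) = (k + 1)/(J + k) = (1 + k)/(J + k))
34093/I + q(-4)/z(-116, -49) = 34093/(-17646) - 32*(-49 - 116)/(1 - 116) = 34093*(-1/17646) - 32/(-115/(-165)) = -34093/17646 - 32/((-1/165*(-115))) = -34093/17646 - 32/23/33 = -34093/17646 - 32*33/23 = -34093/17646 - 1056/23 = -19418315/405858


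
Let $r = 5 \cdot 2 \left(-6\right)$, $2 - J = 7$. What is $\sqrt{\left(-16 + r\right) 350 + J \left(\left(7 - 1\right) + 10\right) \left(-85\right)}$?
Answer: $30 i \sqrt{22} \approx 140.71 i$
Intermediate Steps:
$J = -5$ ($J = 2 - 7 = -5$)
$r = -60$ ($r = 10 \left(-6\right) = -60$)
$\sqrt{\left(-16 + r\right) 350 + J \left(\left(7 - 1\right) + 10\right) \left(-85\right)} = \sqrt{\left(-16 - 60\right) 350 + - 5 \left(\left(7 - 1\right) + 10\right) \left(-85\right)} = \sqrt{\left(-76\right) 350 + - 5 \left(6 + 10\right) \left(-85\right)} = \sqrt{-26600 + \left(-5\right) 16 \left(-85\right)} = \sqrt{-26600 - -6800} = \sqrt{-26600 + 6800} = \sqrt{-19800} = 30 i \sqrt{22}$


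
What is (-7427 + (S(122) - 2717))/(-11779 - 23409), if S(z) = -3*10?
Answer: 5087/17594 ≈ 0.28913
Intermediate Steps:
S(z) = -30
(-7427 + (S(122) - 2717))/(-11779 - 23409) = (-7427 + (-30 - 2717))/(-11779 - 23409) = (-7427 - 2747)/(-35188) = -10174*(-1/35188) = 5087/17594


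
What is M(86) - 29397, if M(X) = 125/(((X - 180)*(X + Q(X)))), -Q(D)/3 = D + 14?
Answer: -591349927/20116 ≈ -29397.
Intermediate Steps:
Q(D) = -42 - 3*D (Q(D) = -3*(D + 14) = -3*(14 + D) = -42 - 3*D)
M(X) = 125/((-180 + X)*(-42 - 2*X)) (M(X) = 125/(((X - 180)*(X + (-42 - 3*X)))) = 125/(((-180 + X)*(-42 - 2*X))) = 125*(1/((-180 + X)*(-42 - 2*X))) = 125/((-180 + X)*(-42 - 2*X)))
M(86) - 29397 = 125/(7560 - 2*86² + 318*86) - 29397 = 125/(7560 - 2*7396 + 27348) - 29397 = 125/(7560 - 14792 + 27348) - 29397 = 125/20116 - 29397 = -591349927/20116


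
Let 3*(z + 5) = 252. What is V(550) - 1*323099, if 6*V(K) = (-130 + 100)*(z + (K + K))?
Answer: -328994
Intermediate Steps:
z = 79 (z = -5 + (⅓)*252 = -5 + 84 = 79)
V(K) = -395 - 10*K (V(K) = ((-130 + 100)*(79 + (K + K)))/6 = (-30*(79 + 2*K))/6 = (-2370 - 60*K)/6 = -395 - 10*K)
V(550) - 1*323099 = (-395 - 10*550) - 1*323099 = (-395 - 5500) - 323099 = -5895 - 323099 = -328994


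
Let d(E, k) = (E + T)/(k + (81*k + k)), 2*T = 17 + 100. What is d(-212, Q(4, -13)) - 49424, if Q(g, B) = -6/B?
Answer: -49230295/996 ≈ -49428.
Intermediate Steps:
T = 117/2 (T = (17 + 100)/2 = (½)*117 = 117/2 ≈ 58.500)
d(E, k) = (117/2 + E)/(83*k) (d(E, k) = (E + 117/2)/(k + (81*k + k)) = (117/2 + E)/(k + 82*k) = (117/2 + E)/((83*k)) = (117/2 + E)*(1/(83*k)) = (117/2 + E)/(83*k))
d(-212, Q(4, -13)) - 49424 = (117 + 2*(-212))/(166*((-6/(-13)))) - 49424 = (117 - 424)/(166*((-6*(-1/13)))) - 49424 = (1/166)*(-307)/(6/13) - 49424 = (1/166)*(13/6)*(-307) - 49424 = -3991/996 - 49424 = -49230295/996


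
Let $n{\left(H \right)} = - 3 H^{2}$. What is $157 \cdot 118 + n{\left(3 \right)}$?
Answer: $18499$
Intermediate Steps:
$157 \cdot 118 + n{\left(3 \right)} = 157 \cdot 118 - 3 \cdot 3^{2} = 18526 - 27 = 18499$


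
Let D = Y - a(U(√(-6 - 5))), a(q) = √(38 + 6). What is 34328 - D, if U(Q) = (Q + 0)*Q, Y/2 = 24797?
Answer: -15266 + 2*√11 ≈ -15259.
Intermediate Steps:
Y = 49594 (Y = 2*24797 = 49594)
U(Q) = Q² (U(Q) = Q*Q = Q²)
a(q) = 2*√11 (a(q) = √44 = 2*√11)
D = 49594 - 2*√11 ≈ 49587.
34328 - D = 34328 - (49594 - 2*√11) = 34328 + (-49594 + 2*√11) = -15266 + 2*√11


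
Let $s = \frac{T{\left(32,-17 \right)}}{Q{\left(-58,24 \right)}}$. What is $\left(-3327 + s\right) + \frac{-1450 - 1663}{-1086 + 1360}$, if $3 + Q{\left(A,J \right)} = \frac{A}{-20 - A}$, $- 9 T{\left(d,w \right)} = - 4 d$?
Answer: $- \frac{354326341}{106038} \approx -3341.5$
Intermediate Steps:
$T{\left(d,w \right)} = \frac{4 d}{9}$ ($T{\left(d,w \right)} = - \frac{\left(-4\right) d}{9} = \frac{4 d}{9}$)
$Q{\left(A,J \right)} = -3 + \frac{A}{-20 - A}$
$s = - \frac{1216}{387}$ ($s = \frac{\frac{4}{9} \cdot 32}{4 \frac{1}{20 - 58} \left(-15 - -58\right)} = \frac{128}{9 \frac{4 \left(-15 + 58\right)}{-38}} = \frac{128}{9 \cdot 4 \left(- \frac{1}{38}\right) 43} = \frac{128}{9 \left(- \frac{86}{19}\right)} = \frac{128}{9} \left(- \frac{19}{86}\right) = - \frac{1216}{387} \approx -3.1421$)
$\left(-3327 + s\right) + \frac{-1450 - 1663}{-1086 + 1360} = \left(-3327 - \frac{1216}{387}\right) + \frac{-1450 - 1663}{-1086 + 1360} = - \frac{1288765}{387} - \frac{3113}{274} = - \frac{354326341}{106038}$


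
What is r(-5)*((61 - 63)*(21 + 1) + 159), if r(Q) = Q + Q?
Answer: -1150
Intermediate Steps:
r(Q) = 2*Q
r(-5)*((61 - 63)*(21 + 1) + 159) = (2*(-5))*((61 - 63)*(21 + 1) + 159) = -10*(-2*22 + 159) = -10*(-44 + 159) = -10*115 = -1150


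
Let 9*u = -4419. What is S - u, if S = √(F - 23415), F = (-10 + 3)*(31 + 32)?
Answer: 491 + 4*I*√1491 ≈ 491.0 + 154.45*I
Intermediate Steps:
u = -491 (u = (⅑)*(-4419) = -491)
F = -441 (F = -7*63 = -441)
S = 4*I*√1491 (S = √(-441 - 23415) = √(-23856) = 4*I*√1491 ≈ 154.45*I)
S - u = 4*I*√1491 - 1*(-491) = 4*I*√1491 + 491 = 491 + 4*I*√1491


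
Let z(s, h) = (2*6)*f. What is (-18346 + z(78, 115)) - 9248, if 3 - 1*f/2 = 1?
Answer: -27546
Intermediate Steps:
f = 4 (f = 6 - 2*1 = 6 - 2 = 4)
z(s, h) = 48 (z(s, h) = (2*6)*4 = 12*4 = 48)
(-18346 + z(78, 115)) - 9248 = (-18346 + 48) - 9248 = -18298 - 9248 = -27546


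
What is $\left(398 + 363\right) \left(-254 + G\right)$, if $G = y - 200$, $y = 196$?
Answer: $-196338$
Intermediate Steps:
$G = -4$ ($G = 196 - 200 = -4$)
$\left(398 + 363\right) \left(-254 + G\right) = \left(398 + 363\right) \left(-254 - 4\right) = 761 \left(-258\right) = -196338$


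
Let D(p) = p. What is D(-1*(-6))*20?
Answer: 120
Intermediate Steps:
D(-1*(-6))*20 = -1*(-6)*20 = 6*20 = 120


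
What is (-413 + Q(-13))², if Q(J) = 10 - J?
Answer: 152100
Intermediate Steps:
(-413 + Q(-13))² = (-413 + (10 - 1*(-13)))² = (-413 + (10 + 13))² = (-413 + 23)² = (-390)² = 152100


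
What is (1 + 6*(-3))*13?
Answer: -221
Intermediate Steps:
(1 + 6*(-3))*13 = (1 - 18)*13 = -17*13 = -221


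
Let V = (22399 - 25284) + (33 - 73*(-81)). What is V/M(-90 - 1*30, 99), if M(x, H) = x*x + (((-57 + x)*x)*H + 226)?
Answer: 3061/2117386 ≈ 0.0014457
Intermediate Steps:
M(x, H) = 226 + x² + H*x*(-57 + x) (M(x, H) = x² + ((x*(-57 + x))*H + 226) = x² + (H*x*(-57 + x) + 226) = x² + (226 + H*x*(-57 + x)) = 226 + x² + H*x*(-57 + x))
V = 3061 (V = -2885 + (33 + 5913) = -2885 + 5946 = 3061)
V/M(-90 - 1*30, 99) = 3061/(226 + (-90 - 1*30)² + 99*(-90 - 1*30)² - 57*99*(-90 - 1*30)) = 3061/(226 + (-90 - 30)² + 99*(-90 - 30)² - 57*99*(-90 - 30)) = 3061/(226 + (-120)² + 99*(-120)² - 57*99*(-120)) = 3061/(226 + 14400 + 99*14400 + 677160) = 3061/(226 + 14400 + 1425600 + 677160) = 3061/2117386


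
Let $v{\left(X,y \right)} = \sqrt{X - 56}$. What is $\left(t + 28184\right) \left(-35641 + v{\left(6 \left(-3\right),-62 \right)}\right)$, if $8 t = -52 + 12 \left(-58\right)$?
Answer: $- \frac{2002347021}{2} + \frac{56181 i \sqrt{74}}{2} \approx -1.0012 \cdot 10^{9} + 2.4164 \cdot 10^{5} i$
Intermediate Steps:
$v{\left(X,y \right)} = \sqrt{-56 + X}$
$t = - \frac{187}{2}$ ($t = \frac{-52 + 12 \left(-58\right)}{8} = \frac{-52 - 696}{8} = \frac{1}{8} \left(-748\right) = - \frac{187}{2} \approx -93.5$)
$\left(t + 28184\right) \left(-35641 + v{\left(6 \left(-3\right),-62 \right)}\right) = \left(- \frac{187}{2} + 28184\right) \left(-35641 + \sqrt{-56 + 6 \left(-3\right)}\right) = \frac{56181 \left(-35641 + \sqrt{-56 - 18}\right)}{2} = \frac{56181 \left(-35641 + \sqrt{-74}\right)}{2} = \frac{56181 \left(-35641 + i \sqrt{74}\right)}{2} = - \frac{2002347021}{2} + \frac{56181 i \sqrt{74}}{2}$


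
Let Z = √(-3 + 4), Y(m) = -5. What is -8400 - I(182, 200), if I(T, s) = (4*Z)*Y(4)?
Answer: -8380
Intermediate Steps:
Z = 1 (Z = √1 = 1)
I(T, s) = -20 (I(T, s) = (4*1)*(-5) = 4*(-5) = -20)
-8400 - I(182, 200) = -8400 - 1*(-20) = -8400 + 20 = -8380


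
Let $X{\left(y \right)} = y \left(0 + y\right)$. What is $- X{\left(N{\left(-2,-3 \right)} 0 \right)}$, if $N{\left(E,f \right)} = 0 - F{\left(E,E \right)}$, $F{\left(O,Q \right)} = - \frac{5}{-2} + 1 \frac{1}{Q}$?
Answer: $0$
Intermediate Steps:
$F{\left(O,Q \right)} = \frac{5}{2} + \frac{1}{Q}$ ($F{\left(O,Q \right)} = \left(-5\right) \left(- \frac{1}{2}\right) + \frac{1}{Q} = \frac{5}{2} + \frac{1}{Q}$)
$N{\left(E,f \right)} = - \frac{5}{2} - \frac{1}{E}$ ($N{\left(E,f \right)} = 0 - \left(\frac{5}{2} + \frac{1}{E}\right) = - \frac{5}{2} - \frac{1}{E}$)
$X{\left(y \right)} = y^{2}$ ($X{\left(y \right)} = y y = y^{2}$)
$- X{\left(N{\left(-2,-3 \right)} 0 \right)} = - \left(\left(- \frac{5}{2} - \frac{1}{-2}\right) 0\right)^{2} = - \left(\left(- \frac{5}{2} - - \frac{1}{2}\right) 0\right)^{2} = - \left(\left(- \frac{5}{2} + \frac{1}{2}\right) 0\right)^{2} = - \left(\left(-2\right) 0\right)^{2} = - 0^{2} = \left(-1\right) 0 = 0$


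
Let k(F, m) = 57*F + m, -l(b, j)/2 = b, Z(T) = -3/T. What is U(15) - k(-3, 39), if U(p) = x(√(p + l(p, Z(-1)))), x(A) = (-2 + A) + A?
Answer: 130 + 2*I*√15 ≈ 130.0 + 7.746*I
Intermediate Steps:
l(b, j) = -2*b
k(F, m) = m + 57*F
x(A) = -2 + 2*A
U(p) = -2 + 2*√(-p) (U(p) = -2 + 2*√(p - 2*p) = -2 + 2*√(-p))
U(15) - k(-3, 39) = (-2 + 2*√(-1*15)) - (39 + 57*(-3)) = (-2 + 2*√(-15)) - (39 - 171) = (-2 + 2*(I*√15)) - 1*(-132) = (-2 + 2*I*√15) + 132 = 130 + 2*I*√15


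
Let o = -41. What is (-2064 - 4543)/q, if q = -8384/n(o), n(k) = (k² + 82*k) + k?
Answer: -5688627/4192 ≈ -1357.0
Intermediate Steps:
n(k) = k² + 83*k
q = 4192/861 (q = -8384*(-1/(41*(83 - 41))) = -8384/((-41*42)) = -8384/(-1722) = -8384*(-1/1722) = 4192/861 ≈ 4.8688)
(-2064 - 4543)/q = (-2064 - 4543)/(4192/861) = -6607*861/4192 = -5688627/4192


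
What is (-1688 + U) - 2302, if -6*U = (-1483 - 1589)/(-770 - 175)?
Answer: -3771062/945 ≈ -3990.5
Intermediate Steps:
U = -512/945 (U = -(-1483 - 1589)/(6*(-770 - 175)) = -(-512)/(-945) = -(-512)*(-1)/945 = -⅙*1024/315 = -512/945 ≈ -0.54180)
(-1688 + U) - 2302 = (-1688 - 512/945) - 2302 = -1595672/945 - 2302 = -3771062/945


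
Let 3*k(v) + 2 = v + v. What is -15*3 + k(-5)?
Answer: -49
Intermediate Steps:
k(v) = -⅔ + 2*v/3 (k(v) = -⅔ + (v + v)/3 = -⅔ + (2*v)/3 = -⅔ + 2*v/3)
-15*3 + k(-5) = -15*3 + (-⅔ + (⅔)*(-5)) = -45 + (-⅔ - 10/3) = -45 - 4 = -49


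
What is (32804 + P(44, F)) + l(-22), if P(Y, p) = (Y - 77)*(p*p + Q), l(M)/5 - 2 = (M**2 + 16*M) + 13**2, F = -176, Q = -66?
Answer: -985711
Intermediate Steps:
l(M) = 855 + 5*M**2 + 80*M (l(M) = 10 + 5*((M**2 + 16*M) + 13**2) = 10 + 5*((M**2 + 16*M) + 169) = 10 + 5*(169 + M**2 + 16*M) = 10 + (845 + 5*M**2 + 80*M) = 855 + 5*M**2 + 80*M)
P(Y, p) = (-77 + Y)*(-66 + p**2) (P(Y, p) = (Y - 77)*(p*p - 66) = (-77 + Y)*(p**2 - 66) = (-77 + Y)*(-66 + p**2))
(32804 + P(44, F)) + l(-22) = (32804 + (5082 - 77*(-176)**2 - 66*44 + 44*(-176)**2)) + (855 + 5*(-22)**2 + 80*(-22)) = (32804 + (5082 - 77*30976 - 2904 + 44*30976)) + (855 + 5*484 - 1760) = (32804 + (5082 - 2385152 - 2904 + 1362944)) + (855 + 2420 - 1760) = (32804 - 1020030) + 1515 = -987226 + 1515 = -985711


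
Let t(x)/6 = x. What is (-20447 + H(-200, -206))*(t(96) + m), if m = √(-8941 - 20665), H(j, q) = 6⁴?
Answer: -11030976 - 19151*I*√29606 ≈ -1.1031e+7 - 3.2952e+6*I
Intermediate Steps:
t(x) = 6*x
H(j, q) = 1296
m = I*√29606 (m = √(-29606) = I*√29606 ≈ 172.06*I)
(-20447 + H(-200, -206))*(t(96) + m) = (-20447 + 1296)*(6*96 + I*√29606) = -19151*(576 + I*√29606) = -11030976 - 19151*I*√29606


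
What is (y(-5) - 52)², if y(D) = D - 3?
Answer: 3600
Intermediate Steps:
y(D) = -3 + D
(y(-5) - 52)² = ((-3 - 5) - 52)² = (-8 - 52)² = (-60)² = 3600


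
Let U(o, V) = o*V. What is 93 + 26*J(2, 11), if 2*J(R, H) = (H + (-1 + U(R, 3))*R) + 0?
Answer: 366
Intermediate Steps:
U(o, V) = V*o
J(R, H) = H/2 + R*(-1 + 3*R)/2 (J(R, H) = ((H + (-1 + 3*R)*R) + 0)/2 = ((H + R*(-1 + 3*R)) + 0)/2 = (H + R*(-1 + 3*R))/2 = H/2 + R*(-1 + 3*R)/2)
93 + 26*J(2, 11) = 93 + 26*((½)*11 - ½*2 + (3/2)*2²) = 93 + 26*(11/2 - 1 + (3/2)*4) = 93 + 26*(11/2 - 1 + 6) = 93 + 26*(21/2) = 93 + 273 = 366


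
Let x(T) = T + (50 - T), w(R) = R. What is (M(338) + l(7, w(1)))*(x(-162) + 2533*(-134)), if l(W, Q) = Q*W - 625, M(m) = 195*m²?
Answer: -7560177147864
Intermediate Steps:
l(W, Q) = -625 + Q*W
x(T) = 50
(M(338) + l(7, w(1)))*(x(-162) + 2533*(-134)) = (195*338² + (-625 + 1*7))*(50 + 2533*(-134)) = (195*114244 + (-625 + 7))*(50 - 339422) = (22277580 - 618)*(-339372) = 22276962*(-339372) = -7560177147864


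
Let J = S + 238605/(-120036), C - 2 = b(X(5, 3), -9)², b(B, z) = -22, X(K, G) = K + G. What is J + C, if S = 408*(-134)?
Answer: -2168169767/40012 ≈ -54188.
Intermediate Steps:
S = -54672
X(K, G) = G + K
C = 486 (C = 2 + (-22)² = 2 + 484 = 486)
J = -2187615599/40012 (J = -54672 + 238605/(-120036) = -54672 + 238605*(-1/120036) = -54672 - 79535/40012 = -2187615599/40012 ≈ -54674.)
J + C = -2187615599/40012 + 486 = -2168169767/40012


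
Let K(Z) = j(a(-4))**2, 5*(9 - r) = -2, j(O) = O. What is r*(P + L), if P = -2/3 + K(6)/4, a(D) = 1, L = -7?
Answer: -4183/60 ≈ -69.717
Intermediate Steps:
r = 47/5 (r = 9 - 1/5*(-2) = 9 + 2/5 = 47/5 ≈ 9.4000)
K(Z) = 1 (K(Z) = 1**2 = 1)
P = -5/12 (P = -2/3 + 1/4 = -5/12 ≈ -0.41667)
r*(P + L) = 47*(-5/12 - 7)/5 = (47/5)*(-89/12) = -4183/60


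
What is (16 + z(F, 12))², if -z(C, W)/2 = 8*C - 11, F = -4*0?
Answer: 1444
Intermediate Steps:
F = 0
z(C, W) = 22 - 16*C (z(C, W) = -2*(8*C - 11) = -2*(-11 + 8*C) = 22 - 16*C)
(16 + z(F, 12))² = (16 + (22 - 16*0))² = (16 + (22 + 0))² = (16 + 22)² = 38² = 1444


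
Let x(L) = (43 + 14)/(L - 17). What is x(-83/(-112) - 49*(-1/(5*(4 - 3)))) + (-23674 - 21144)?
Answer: -162138626/3617 ≈ -44827.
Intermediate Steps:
x(L) = 57/(-17 + L)
x(-83/(-112) - 49*(-1/(5*(4 - 3)))) + (-23674 - 21144) = 57/(-17 + (-83/(-112) - 49*(-1/(5*(4 - 3))))) + (-23674 - 21144) = 57/(-17 + (-83*(-1/112) - 49/(1*(-5)))) - 44818 = 57/(-17 + (83/112 - 49/(-5))) - 44818 = 57/(-17 + (83/112 - 49*(-⅕))) - 44818 = 57/(-17 + (83/112 + 49/5)) - 44818 = 57/(-17 + 5903/560) - 44818 = 57/(-3617/560) - 44818 = 57*(-560/3617) - 44818 = -31920/3617 - 44818 = -162138626/3617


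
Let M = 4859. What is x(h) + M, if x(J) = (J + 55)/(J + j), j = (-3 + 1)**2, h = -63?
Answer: 286689/59 ≈ 4859.1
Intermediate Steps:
j = 4 (j = (-2)**2 = 4)
x(J) = (55 + J)/(4 + J) (x(J) = (J + 55)/(J + 4) = (55 + J)/(4 + J))
x(h) + M = (55 - 63)/(4 - 63) + 4859 = -8/(-59) + 4859 = -1/59*(-8) + 4859 = 8/59 + 4859 = 286689/59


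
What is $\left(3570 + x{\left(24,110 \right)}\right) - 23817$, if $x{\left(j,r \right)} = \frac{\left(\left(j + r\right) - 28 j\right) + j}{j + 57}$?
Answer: $- \frac{1640521}{81} \approx -20253.0$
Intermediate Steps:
$x{\left(j,r \right)} = \frac{r - 26 j}{57 + j}$ ($x{\left(j,r \right)} = \frac{\left(r - 27 j\right) + j}{57 + j} = \frac{r - 26 j}{57 + j}$)
$\left(3570 + x{\left(24,110 \right)}\right) - 23817 = \left(3570 + \frac{110 - 624}{57 + 24}\right) - 23817 = \left(3570 + \frac{110 - 624}{81}\right) - 23817 = \left(3570 + \frac{1}{81} \left(-514\right)\right) - 23817 = \left(3570 - \frac{514}{81}\right) - 23817 = \frac{288656}{81} - 23817 = - \frac{1640521}{81}$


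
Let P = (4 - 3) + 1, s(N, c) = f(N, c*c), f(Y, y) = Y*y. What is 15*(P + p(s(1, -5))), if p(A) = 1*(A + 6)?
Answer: 495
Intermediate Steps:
s(N, c) = N*c² (s(N, c) = N*(c*c) = N*c²)
p(A) = 6 + A (p(A) = 1*(6 + A) = 6 + A)
P = 2 (P = 1 + 1 = 2)
15*(P + p(s(1, -5))) = 15*(2 + (6 + 1*(-5)²)) = 15*(2 + (6 + 1*25)) = 15*(2 + (6 + 25)) = 15*(2 + 31) = 15*33 = 495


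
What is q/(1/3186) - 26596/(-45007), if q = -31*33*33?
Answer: -4840780696622/45007 ≈ -1.0756e+8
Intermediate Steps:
q = -33759 (q = -1023*33 = -33759)
q/(1/3186) - 26596/(-45007) = -33759/(1/3186) - 26596/(-45007) = -33759/1/3186 - 26596*(-1/45007) = -33759*3186 + 26596/45007 = -107556174 + 26596/45007 = -4840780696622/45007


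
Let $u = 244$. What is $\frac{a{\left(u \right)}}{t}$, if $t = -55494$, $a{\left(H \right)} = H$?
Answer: $- \frac{122}{27747} \approx -0.0043969$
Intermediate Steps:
$\frac{a{\left(u \right)}}{t} = \frac{244}{-55494} = 244 \left(- \frac{1}{55494}\right) = - \frac{122}{27747}$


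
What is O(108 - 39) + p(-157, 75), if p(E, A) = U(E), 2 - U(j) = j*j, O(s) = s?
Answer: -24578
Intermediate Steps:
U(j) = 2 - j² (U(j) = 2 - j*j = 2 - j²)
p(E, A) = 2 - E²
O(108 - 39) + p(-157, 75) = (108 - 39) + (2 - 1*(-157)²) = 69 + (2 - 1*24649) = 69 + (2 - 24649) = 69 - 24647 = -24578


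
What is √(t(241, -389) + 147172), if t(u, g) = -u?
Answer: √146931 ≈ 383.32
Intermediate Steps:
√(t(241, -389) + 147172) = √(-1*241 + 147172) = √(-241 + 147172) = √146931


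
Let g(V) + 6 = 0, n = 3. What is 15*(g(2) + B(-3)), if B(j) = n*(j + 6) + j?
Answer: 0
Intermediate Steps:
g(V) = -6 (g(V) = -6 + 0 = -6)
B(j) = 18 + 4*j (B(j) = 3*(j + 6) + j = 3*(6 + j) + j = (18 + 3*j) + j = 18 + 4*j)
15*(g(2) + B(-3)) = 15*(-6 + (18 + 4*(-3))) = 15*(-6 + (18 - 12)) = 15*(-6 + 6) = 15*0 = 0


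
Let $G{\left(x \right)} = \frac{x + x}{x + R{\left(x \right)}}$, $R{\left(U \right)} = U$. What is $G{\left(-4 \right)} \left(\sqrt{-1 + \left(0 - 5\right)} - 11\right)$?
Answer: $-11 + i \sqrt{6} \approx -11.0 + 2.4495 i$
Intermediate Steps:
$G{\left(x \right)} = 1$ ($G{\left(x \right)} = \frac{x + x}{x + x} = \frac{2 x}{2 x} = 2 x \frac{1}{2 x} = 1$)
$G{\left(-4 \right)} \left(\sqrt{-1 + \left(0 - 5\right)} - 11\right) = 1 \left(\sqrt{-1 + \left(0 - 5\right)} - 11\right) = 1 \left(\sqrt{-1 - 5} - 11\right) = 1 \left(\sqrt{-6} - 11\right) = 1 \left(i \sqrt{6} - 11\right) = 1 \left(-11 + i \sqrt{6}\right) = -11 + i \sqrt{6}$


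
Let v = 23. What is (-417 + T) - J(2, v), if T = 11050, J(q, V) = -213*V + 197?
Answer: 15335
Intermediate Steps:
J(q, V) = 197 - 213*V
(-417 + T) - J(2, v) = (-417 + 11050) - (197 - 213*23) = 10633 - (197 - 4899) = 10633 - 1*(-4702) = 10633 + 4702 = 15335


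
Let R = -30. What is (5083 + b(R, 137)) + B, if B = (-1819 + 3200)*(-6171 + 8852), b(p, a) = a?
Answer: 3707681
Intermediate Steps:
B = 3702461 (B = 1381*2681 = 3702461)
(5083 + b(R, 137)) + B = (5083 + 137) + 3702461 = 5220 + 3702461 = 3707681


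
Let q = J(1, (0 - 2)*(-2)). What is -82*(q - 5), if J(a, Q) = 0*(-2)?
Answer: 410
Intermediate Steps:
J(a, Q) = 0
q = 0
-82*(q - 5) = -82*(0 - 5) = -82*(-5) = 410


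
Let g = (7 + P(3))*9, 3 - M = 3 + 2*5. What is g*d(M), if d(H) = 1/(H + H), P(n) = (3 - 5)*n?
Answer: -9/20 ≈ -0.45000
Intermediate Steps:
P(n) = -2*n
M = -10 (M = 3 - (3 + 2*5) = 3 - (3 + 10) = 3 - 1*13 = 3 - 13 = -10)
d(H) = 1/(2*H)
g = 9 (g = (7 - 2*3)*9 = (7 - 6)*9 = 1*9 = 9)
g*d(M) = 9*((1/2)/(-10)) = 9*((1/2)*(-1/10)) = 9*(-1/20) = -9/20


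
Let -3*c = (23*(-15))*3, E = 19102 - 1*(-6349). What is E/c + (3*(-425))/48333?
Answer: 409894436/5558295 ≈ 73.745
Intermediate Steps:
E = 25451 (E = 19102 + 6349 = 25451)
c = 345 (c = -23*(-15)*3/3 = -(-115)*3 = -1/3*(-1035) = 345)
E/c + (3*(-425))/48333 = 25451/345 + (3*(-425))/48333 = 25451*(1/345) - 1275*1/48333 = 25451/345 - 425/16111 = 409894436/5558295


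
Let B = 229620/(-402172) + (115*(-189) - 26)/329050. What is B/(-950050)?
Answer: 21077031473/31431144626207500 ≈ 6.7058e-7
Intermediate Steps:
B = -21077031473/33083674150 (B = 229620*(-1/402172) + (-21735 - 26)*(1/329050) = -57405/100543 - 21761*1/329050 = -57405/100543 - 21761/329050 = -21077031473/33083674150 ≈ -0.63708)
B/(-950050) = -21077031473/33083674150/(-950050) = -21077031473/33083674150*(-1/950050) = 21077031473/31431144626207500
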